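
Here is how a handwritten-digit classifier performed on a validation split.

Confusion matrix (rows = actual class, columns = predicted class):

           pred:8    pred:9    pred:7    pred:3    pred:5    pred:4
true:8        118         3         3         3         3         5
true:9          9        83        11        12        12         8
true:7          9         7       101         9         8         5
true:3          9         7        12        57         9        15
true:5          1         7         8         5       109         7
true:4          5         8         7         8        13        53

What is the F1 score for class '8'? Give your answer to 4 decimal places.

0.8252

One-vs-rest for '8': TP = diagonal; FP = other classes predicted '8'; FN = '8' predicted as other.
F1 score = 2·TP/(2·TP+FP+FN).
8: TP=118, FP=9+9+9+1+5=33, FN=3+3+3+3+5=17 → 236/286 = 0.82517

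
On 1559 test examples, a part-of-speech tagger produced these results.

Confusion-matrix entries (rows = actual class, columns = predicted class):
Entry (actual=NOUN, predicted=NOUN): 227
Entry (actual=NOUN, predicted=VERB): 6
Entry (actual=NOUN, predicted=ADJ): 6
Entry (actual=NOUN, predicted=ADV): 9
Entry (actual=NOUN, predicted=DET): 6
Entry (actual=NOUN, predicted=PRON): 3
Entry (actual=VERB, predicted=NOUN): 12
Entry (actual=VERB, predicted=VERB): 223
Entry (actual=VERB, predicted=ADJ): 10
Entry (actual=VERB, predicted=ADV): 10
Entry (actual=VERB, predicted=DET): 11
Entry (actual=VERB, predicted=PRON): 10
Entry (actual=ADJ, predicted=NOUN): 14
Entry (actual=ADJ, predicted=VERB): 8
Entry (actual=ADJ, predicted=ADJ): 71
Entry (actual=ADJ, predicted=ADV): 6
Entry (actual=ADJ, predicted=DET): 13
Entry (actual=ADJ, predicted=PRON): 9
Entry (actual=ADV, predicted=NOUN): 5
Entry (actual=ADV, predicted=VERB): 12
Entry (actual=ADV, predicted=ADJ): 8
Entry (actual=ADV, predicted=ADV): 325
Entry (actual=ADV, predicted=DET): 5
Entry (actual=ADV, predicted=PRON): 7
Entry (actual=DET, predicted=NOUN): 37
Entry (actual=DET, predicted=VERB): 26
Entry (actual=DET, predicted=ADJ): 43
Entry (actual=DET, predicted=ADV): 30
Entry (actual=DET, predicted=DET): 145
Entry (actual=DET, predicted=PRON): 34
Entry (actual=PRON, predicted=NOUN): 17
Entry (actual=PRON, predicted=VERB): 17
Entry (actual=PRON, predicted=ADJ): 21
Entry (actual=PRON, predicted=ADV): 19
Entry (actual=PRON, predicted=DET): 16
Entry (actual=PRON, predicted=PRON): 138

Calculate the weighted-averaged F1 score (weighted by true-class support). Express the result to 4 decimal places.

0.7170

Per-class F1 score (2·TP/(2·TP+FP+FN)):
  NOUN: TP=227, FP=12+14+5+37+17=85, FN=6+6+9+6+3=30 → 454/569 = 0.79789
  VERB: TP=223, FP=6+8+12+26+17=69, FN=12+10+10+11+10=53 → 446/568 = 0.78521
  ADJ: TP=71, FP=6+10+8+43+21=88, FN=14+8+6+13+9=50 → 142/280 = 0.50714
  ADV: TP=325, FP=9+10+6+30+19=74, FN=5+12+8+5+7=37 → 650/761 = 0.85414
  DET: TP=145, FP=6+11+13+5+16=51, FN=37+26+43+30+34=170 → 290/511 = 0.56751
  PRON: TP=138, FP=3+10+9+7+34=63, FN=17+17+21+19+16=90 → 276/429 = 0.64336
Weighted-F1 score = Σ (supportᵢ/N)·F1 scoreᵢ with N=1559: (257/1559)·0.79789 + (276/1559)·0.78521 + (121/1559)·0.50714 + (362/1559)·0.85414 + (315/1559)·0.56751 + (228/1559)·0.64336 = 0.7170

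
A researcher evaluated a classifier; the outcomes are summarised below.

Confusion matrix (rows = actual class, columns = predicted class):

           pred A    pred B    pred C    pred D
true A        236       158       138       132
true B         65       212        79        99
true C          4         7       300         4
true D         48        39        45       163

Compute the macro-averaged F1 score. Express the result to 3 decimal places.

Per-class F1 score (2·TP/(2·TP+FP+FN)):
  A: TP=236, FP=65+4+48=117, FN=158+138+132=428 → 472/1017 = 0.4641
  B: TP=212, FP=158+7+39=204, FN=65+79+99=243 → 424/871 = 0.4868
  C: TP=300, FP=138+79+45=262, FN=4+7+4=15 → 600/877 = 0.6842
  D: TP=163, FP=132+99+4=235, FN=48+39+45=132 → 326/693 = 0.4704
Macro-F1 score = mean = (0.4641 + 0.4868 + 0.6842 + 0.4704) / 4 = 0.526

0.526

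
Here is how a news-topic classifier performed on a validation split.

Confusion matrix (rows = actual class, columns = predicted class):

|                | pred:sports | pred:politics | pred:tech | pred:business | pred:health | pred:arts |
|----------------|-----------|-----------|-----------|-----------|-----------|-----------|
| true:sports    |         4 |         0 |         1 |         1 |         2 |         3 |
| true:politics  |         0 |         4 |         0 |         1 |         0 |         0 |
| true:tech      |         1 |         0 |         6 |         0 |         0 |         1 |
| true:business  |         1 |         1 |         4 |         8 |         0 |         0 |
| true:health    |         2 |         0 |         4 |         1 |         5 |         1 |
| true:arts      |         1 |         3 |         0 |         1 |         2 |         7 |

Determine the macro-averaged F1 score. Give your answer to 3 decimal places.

0.524

Per-class F1 score (2·TP/(2·TP+FP+FN)):
  sports: TP=4, FP=0+1+1+2+1=5, FN=0+1+1+2+3=7 → 8/20 = 0.4000
  politics: TP=4, FP=0+0+1+0+3=4, FN=0+0+1+0+0=1 → 8/13 = 0.6154
  tech: TP=6, FP=1+0+4+4+0=9, FN=1+0+0+0+1=2 → 12/23 = 0.5217
  business: TP=8, FP=1+1+0+1+1=4, FN=1+1+4+0+0=6 → 16/26 = 0.6154
  health: TP=5, FP=2+0+0+0+2=4, FN=2+0+4+1+1=8 → 10/22 = 0.4545
  arts: TP=7, FP=3+0+1+0+1=5, FN=1+3+0+1+2=7 → 14/26 = 0.5385
Macro-F1 score = mean = (0.4000 + 0.6154 + 0.5217 + 0.6154 + 0.4545 + 0.5385) / 6 = 0.524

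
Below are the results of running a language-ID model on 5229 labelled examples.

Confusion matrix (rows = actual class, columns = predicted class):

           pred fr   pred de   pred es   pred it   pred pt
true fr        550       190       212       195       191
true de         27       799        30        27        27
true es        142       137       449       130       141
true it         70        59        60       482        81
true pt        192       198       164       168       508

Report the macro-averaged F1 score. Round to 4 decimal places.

0.5313

Per-class F1 score (2·TP/(2·TP+FP+FN)):
  fr: TP=550, FP=27+142+70+192=431, FN=190+212+195+191=788 → 1100/2319 = 0.47434
  de: TP=799, FP=190+137+59+198=584, FN=27+30+27+27=111 → 1598/2293 = 0.69690
  es: TP=449, FP=212+30+60+164=466, FN=142+137+130+141=550 → 898/1914 = 0.46917
  it: TP=482, FP=195+27+130+168=520, FN=70+59+60+81=270 → 964/1754 = 0.54960
  pt: TP=508, FP=191+27+141+81=440, FN=192+198+164+168=722 → 1016/2178 = 0.46648
Macro-F1 score = mean = (0.47434 + 0.69690 + 0.46917 + 0.54960 + 0.46648) / 5 = 0.5313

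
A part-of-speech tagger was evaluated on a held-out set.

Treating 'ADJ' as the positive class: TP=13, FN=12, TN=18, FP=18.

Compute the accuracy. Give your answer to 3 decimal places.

0.508

Accuracy = (TP+TN)/N = (13+18)/61 = 0.508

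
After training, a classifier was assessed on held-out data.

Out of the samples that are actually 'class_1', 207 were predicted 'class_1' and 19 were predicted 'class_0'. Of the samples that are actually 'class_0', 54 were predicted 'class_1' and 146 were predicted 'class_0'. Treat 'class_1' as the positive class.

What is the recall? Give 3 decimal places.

Recall = TP/(TP+FN) = 207/(207+19) = 207/226 = 0.916

0.916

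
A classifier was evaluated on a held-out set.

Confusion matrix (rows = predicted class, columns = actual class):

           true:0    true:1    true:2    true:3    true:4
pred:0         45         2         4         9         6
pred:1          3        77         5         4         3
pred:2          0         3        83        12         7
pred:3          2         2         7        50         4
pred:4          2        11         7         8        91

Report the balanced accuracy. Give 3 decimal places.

0.776

Balanced accuracy = mean of per-class recall.
  0: recall = 45/52 = 0.8654
  1: recall = 77/95 = 0.8105
  2: recall = 83/106 = 0.7830
  3: recall = 50/83 = 0.6024
  4: recall = 91/111 = 0.8198
Mean = (0.8654 + 0.8105 + 0.7830 + 0.6024 + 0.8198) / 5 = 0.776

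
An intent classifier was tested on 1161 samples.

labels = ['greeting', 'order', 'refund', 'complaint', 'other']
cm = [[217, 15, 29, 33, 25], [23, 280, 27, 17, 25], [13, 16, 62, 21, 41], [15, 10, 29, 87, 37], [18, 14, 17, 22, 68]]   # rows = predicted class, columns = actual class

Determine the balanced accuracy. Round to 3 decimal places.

0.561

Balanced accuracy = mean of per-class recall.
  greeting: recall = 217/286 = 0.7587
  order: recall = 280/335 = 0.8358
  refund: recall = 62/164 = 0.3780
  complaint: recall = 87/180 = 0.4833
  other: recall = 68/196 = 0.3469
Mean = (0.7587 + 0.8358 + 0.3780 + 0.4833 + 0.3469) / 5 = 0.561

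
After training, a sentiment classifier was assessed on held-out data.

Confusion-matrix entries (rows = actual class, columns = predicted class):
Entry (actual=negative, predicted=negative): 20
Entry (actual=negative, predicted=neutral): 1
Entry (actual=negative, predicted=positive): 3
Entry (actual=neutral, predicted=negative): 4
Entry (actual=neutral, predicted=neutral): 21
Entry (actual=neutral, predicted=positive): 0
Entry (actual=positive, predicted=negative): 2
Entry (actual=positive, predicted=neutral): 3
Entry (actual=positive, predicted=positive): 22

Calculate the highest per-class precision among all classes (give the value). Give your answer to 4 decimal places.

Per-class precision (TP/(TP+FP)):
  negative: TP=20, FP=4+2=6 → 20/26 = 0.76923
  neutral: TP=21, FP=1+3=4 → 21/25 = 0.84000
  positive: TP=22, FP=3+0=3 → 22/25 = 0.88000
Highest is class 'positive' with precision = 0.8800.

0.8800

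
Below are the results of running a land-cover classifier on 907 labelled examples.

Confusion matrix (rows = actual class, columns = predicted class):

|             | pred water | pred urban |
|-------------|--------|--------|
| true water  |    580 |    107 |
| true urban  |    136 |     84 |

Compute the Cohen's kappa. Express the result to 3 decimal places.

0.237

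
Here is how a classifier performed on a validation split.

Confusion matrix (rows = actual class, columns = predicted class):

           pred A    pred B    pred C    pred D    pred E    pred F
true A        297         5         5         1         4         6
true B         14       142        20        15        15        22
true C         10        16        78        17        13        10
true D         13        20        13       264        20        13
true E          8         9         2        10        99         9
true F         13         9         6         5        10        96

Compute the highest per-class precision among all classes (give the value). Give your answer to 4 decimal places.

Per-class precision (TP/(TP+FP)):
  A: TP=297, FP=14+10+13+8+13=58 → 297/355 = 0.83662
  B: TP=142, FP=5+16+20+9+9=59 → 142/201 = 0.70647
  C: TP=78, FP=5+20+13+2+6=46 → 78/124 = 0.62903
  D: TP=264, FP=1+15+17+10+5=48 → 264/312 = 0.84615
  E: TP=99, FP=4+15+13+20+10=62 → 99/161 = 0.61491
  F: TP=96, FP=6+22+10+13+9=60 → 96/156 = 0.61538
Highest is class 'D' with precision = 0.8462.

0.8462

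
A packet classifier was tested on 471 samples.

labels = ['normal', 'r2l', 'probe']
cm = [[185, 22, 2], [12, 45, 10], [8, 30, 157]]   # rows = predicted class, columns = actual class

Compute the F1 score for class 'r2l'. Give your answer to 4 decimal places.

0.5488

Treat 'r2l' as positive and all other classes as negative.
F1 score = 2·TP/(2·TP+FP+FN).
r2l: TP=45, FP=12+10=22, FN=22+30=52 → 90/164 = 0.54878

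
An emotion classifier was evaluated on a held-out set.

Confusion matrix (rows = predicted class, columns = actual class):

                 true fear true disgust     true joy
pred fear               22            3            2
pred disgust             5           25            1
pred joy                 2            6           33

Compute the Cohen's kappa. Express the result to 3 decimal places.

Observed agreement pₒ = trace/N = 80/99 = 0.8081
Expected agreement pₑ = Σ (rowᵢ·colᵢ)/N² = (29·27 + 34·31 + 36·41)/99² = 0.3380
κ = (pₒ − pₑ)/(1 − pₑ) = (0.8081 − 0.3380)/(1 − 0.3380) = 0.710

0.710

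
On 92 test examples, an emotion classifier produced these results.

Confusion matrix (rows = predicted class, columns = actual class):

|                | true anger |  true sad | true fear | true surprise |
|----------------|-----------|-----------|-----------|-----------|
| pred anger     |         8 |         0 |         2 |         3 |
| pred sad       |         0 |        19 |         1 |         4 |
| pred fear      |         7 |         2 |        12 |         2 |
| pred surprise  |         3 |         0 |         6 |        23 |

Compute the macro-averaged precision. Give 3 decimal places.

0.662

Per-class precision (TP/(TP+FP)):
  anger: TP=8, FP=0+2+3=5 → 8/13 = 0.6154
  sad: TP=19, FP=0+1+4=5 → 19/24 = 0.7917
  fear: TP=12, FP=7+2+2=11 → 12/23 = 0.5217
  surprise: TP=23, FP=3+0+6=9 → 23/32 = 0.7188
Macro-precision = mean = (0.6154 + 0.7917 + 0.5217 + 0.7188) / 4 = 0.662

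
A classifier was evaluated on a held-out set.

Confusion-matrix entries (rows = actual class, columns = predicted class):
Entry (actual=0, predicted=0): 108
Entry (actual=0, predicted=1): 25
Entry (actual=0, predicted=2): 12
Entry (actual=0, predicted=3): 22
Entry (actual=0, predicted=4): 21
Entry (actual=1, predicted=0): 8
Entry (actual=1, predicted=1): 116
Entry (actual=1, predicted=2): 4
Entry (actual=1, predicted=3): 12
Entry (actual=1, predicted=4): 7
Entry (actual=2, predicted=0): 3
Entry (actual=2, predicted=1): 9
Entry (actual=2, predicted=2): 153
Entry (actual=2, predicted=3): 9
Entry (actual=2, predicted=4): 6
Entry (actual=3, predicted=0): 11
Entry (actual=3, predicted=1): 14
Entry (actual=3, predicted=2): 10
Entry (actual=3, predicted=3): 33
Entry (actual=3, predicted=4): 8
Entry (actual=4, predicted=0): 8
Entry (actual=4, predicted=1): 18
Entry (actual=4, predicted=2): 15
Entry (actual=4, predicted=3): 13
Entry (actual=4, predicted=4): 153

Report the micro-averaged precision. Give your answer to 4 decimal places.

Micro-averaging pools counts across classes: ΣTP=563, ΣFP=235, ΣFN=235.
Micro-precision = TP/(TP+FP) on pooled counts = 0.7055 (equals overall accuracy in single-label multiclass).

0.7055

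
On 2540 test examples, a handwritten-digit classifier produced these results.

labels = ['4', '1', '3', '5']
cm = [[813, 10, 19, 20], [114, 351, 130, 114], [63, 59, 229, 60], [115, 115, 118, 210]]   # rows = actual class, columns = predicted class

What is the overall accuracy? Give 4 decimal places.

0.6311

Accuracy = trace / total = (813+351+229+210=1603) / 2540 = 1603/2540 = 0.6311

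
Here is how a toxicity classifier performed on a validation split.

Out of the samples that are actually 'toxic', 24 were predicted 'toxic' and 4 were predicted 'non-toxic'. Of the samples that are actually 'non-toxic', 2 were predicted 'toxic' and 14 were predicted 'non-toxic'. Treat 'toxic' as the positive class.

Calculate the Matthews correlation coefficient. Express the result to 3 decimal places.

MCC = (TP·TN − FP·FN) / √((TP+FP)(TP+FN)(TN+FP)(TN+FN))
Numerator = 24·14 − 2·4 = 328
Denominator = √(26·28·16·18) = √209664 = 457.8908
MCC = 328 / 457.8908 = 0.716

0.716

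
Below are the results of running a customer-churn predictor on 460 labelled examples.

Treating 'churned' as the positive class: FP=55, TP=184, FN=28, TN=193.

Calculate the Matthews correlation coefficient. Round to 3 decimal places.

0.645

MCC = (TP·TN − FP·FN) / √((TP+FP)(TP+FN)(TN+FP)(TN+FN))
Numerator = 184·193 − 55·28 = 33972
Denominator = √(239·212·248·221) = √2777011744 = 52697.3599
MCC = 33972 / 52697.3599 = 0.645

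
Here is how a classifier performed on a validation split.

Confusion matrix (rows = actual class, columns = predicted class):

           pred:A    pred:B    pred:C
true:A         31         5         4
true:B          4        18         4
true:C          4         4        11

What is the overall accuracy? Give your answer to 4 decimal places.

0.7059

Accuracy = trace / total = (31+18+11=60) / 85 = 60/85 = 0.7059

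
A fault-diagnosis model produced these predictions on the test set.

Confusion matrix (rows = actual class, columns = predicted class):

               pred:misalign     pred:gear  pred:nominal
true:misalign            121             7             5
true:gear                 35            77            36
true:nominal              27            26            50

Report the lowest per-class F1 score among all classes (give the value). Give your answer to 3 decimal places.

0.515

Per-class F1 score (2·TP/(2·TP+FP+FN)):
  misalign: TP=121, FP=35+27=62, FN=7+5=12 → 242/316 = 0.7658
  gear: TP=77, FP=7+26=33, FN=35+36=71 → 154/258 = 0.5969
  nominal: TP=50, FP=5+36=41, FN=27+26=53 → 100/194 = 0.5155
Lowest is class 'nominal' with F1 score = 0.515.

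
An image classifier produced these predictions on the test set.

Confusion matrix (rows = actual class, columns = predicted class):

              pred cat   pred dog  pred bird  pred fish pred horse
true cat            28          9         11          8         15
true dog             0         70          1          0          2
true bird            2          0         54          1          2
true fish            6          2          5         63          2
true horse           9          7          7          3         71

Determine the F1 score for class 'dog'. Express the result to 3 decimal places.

0.870

F1 score = 2·TP/(2·TP+FP+FN).
dog: TP=70, FP=9+0+2+7=18, FN=0+1+0+2=3 → 140/161 = 0.8696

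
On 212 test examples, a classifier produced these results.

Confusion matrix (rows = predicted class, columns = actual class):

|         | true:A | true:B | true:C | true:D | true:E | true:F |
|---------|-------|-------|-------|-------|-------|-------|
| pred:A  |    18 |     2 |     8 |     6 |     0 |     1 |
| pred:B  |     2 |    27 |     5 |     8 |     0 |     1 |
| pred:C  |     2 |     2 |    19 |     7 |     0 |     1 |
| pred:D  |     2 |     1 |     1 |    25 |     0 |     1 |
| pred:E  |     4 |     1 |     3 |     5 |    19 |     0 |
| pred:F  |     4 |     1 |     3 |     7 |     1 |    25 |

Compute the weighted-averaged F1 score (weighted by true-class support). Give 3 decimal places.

0.616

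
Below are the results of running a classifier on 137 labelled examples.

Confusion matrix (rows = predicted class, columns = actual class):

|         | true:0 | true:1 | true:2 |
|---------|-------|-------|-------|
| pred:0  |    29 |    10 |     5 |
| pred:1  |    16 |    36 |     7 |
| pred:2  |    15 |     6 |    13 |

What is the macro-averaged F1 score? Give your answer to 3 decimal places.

Per-class F1 score (2·TP/(2·TP+FP+FN)):
  0: TP=29, FP=10+5=15, FN=16+15=31 → 58/104 = 0.5577
  1: TP=36, FP=16+7=23, FN=10+6=16 → 72/111 = 0.6486
  2: TP=13, FP=15+6=21, FN=5+7=12 → 26/59 = 0.4407
Macro-F1 score = mean = (0.5577 + 0.6486 + 0.4407) / 3 = 0.549

0.549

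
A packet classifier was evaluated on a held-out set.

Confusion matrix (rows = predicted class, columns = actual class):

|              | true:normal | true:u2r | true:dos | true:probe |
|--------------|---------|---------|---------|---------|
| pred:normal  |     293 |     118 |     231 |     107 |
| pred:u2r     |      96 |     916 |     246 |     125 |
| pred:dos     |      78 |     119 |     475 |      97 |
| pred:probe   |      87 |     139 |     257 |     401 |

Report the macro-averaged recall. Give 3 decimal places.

0.545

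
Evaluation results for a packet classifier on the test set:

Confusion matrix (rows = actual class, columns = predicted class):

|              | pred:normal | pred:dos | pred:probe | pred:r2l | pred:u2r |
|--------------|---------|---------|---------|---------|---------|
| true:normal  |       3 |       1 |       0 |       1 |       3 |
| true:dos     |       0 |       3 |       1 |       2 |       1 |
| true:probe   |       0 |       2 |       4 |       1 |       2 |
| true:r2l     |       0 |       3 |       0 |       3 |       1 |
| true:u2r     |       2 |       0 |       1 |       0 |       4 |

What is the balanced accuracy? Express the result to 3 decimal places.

Balanced accuracy = mean of per-class recall.
  normal: recall = 3/8 = 0.3750
  dos: recall = 3/7 = 0.4286
  probe: recall = 4/9 = 0.4444
  r2l: recall = 3/7 = 0.4286
  u2r: recall = 4/7 = 0.5714
Mean = (0.3750 + 0.4286 + 0.4444 + 0.4286 + 0.5714) / 5 = 0.450

0.450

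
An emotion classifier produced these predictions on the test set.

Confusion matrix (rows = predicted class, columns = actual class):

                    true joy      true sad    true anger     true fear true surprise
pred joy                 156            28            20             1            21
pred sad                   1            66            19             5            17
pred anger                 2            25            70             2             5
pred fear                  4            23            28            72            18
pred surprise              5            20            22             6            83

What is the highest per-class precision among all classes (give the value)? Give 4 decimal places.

0.6903

Per-class precision (TP/(TP+FP)):
  joy: TP=156, FP=28+20+1+21=70 → 156/226 = 0.69027
  sad: TP=66, FP=1+19+5+17=42 → 66/108 = 0.61111
  anger: TP=70, FP=2+25+2+5=34 → 70/104 = 0.67308
  fear: TP=72, FP=4+23+28+18=73 → 72/145 = 0.49655
  surprise: TP=83, FP=5+20+22+6=53 → 83/136 = 0.61029
Highest is class 'joy' with precision = 0.6903.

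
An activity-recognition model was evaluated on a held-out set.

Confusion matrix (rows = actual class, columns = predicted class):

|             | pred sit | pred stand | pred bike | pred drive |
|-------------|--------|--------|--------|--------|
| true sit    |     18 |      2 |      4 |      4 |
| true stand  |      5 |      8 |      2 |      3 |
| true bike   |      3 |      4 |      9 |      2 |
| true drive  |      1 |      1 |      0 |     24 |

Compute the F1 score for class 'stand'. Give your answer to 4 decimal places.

Take TP from the diagonal, FP from the rest of the 'stand' prediction marginal, FN from the rest of the 'stand' actual marginal.
F1 score = 2·TP/(2·TP+FP+FN).
stand: TP=8, FP=2+4+1=7, FN=5+2+3=10 → 16/33 = 0.48485

0.4848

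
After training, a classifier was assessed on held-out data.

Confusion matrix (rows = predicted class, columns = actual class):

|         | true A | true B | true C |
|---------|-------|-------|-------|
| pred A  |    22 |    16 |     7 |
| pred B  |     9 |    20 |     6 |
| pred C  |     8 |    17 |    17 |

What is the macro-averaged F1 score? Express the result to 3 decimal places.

Per-class F1 score (2·TP/(2·TP+FP+FN)):
  A: TP=22, FP=16+7=23, FN=9+8=17 → 44/84 = 0.5238
  B: TP=20, FP=9+6=15, FN=16+17=33 → 40/88 = 0.4545
  C: TP=17, FP=8+17=25, FN=7+6=13 → 34/72 = 0.4722
Macro-F1 score = mean = (0.5238 + 0.4545 + 0.4722) / 3 = 0.484

0.484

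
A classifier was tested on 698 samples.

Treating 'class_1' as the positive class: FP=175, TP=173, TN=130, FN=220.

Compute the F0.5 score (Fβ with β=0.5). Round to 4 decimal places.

0.4846

Fβ = (1+β²)·TP / ((1+β²)·TP + β²·FN + FP), with β²=1/4
= 1.25·173 / (1.25·173 + 0.25·220 + 175) = 0.4846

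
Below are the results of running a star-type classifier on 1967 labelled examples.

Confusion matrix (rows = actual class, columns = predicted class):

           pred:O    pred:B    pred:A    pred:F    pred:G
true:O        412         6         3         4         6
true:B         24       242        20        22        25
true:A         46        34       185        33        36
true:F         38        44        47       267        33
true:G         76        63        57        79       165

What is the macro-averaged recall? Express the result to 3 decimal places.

Per-class recall (TP/(TP+FN)):
  O: TP=412, FN=6+3+4+6=19 → 412/431 = 0.9559
  B: TP=242, FN=24+20+22+25=91 → 242/333 = 0.7267
  A: TP=185, FN=46+34+33+36=149 → 185/334 = 0.5539
  F: TP=267, FN=38+44+47+33=162 → 267/429 = 0.6224
  G: TP=165, FN=76+63+57+79=275 → 165/440 = 0.3750
Macro-recall = mean = (0.9559 + 0.7267 + 0.5539 + 0.6224 + 0.3750) / 5 = 0.647

0.647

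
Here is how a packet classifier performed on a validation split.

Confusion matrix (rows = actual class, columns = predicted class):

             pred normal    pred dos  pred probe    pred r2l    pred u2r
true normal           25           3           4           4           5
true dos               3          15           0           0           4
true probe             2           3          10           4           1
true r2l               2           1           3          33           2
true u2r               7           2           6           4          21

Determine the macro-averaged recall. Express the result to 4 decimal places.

Per-class recall (TP/(TP+FN)):
  normal: TP=25, FN=3+4+4+5=16 → 25/41 = 0.60976
  dos: TP=15, FN=3+0+0+4=7 → 15/22 = 0.68182
  probe: TP=10, FN=2+3+4+1=10 → 10/20 = 0.50000
  r2l: TP=33, FN=2+1+3+2=8 → 33/41 = 0.80488
  u2r: TP=21, FN=7+2+6+4=19 → 21/40 = 0.52500
Macro-recall = mean = (0.60976 + 0.68182 + 0.50000 + 0.80488 + 0.52500) / 5 = 0.6243

0.6243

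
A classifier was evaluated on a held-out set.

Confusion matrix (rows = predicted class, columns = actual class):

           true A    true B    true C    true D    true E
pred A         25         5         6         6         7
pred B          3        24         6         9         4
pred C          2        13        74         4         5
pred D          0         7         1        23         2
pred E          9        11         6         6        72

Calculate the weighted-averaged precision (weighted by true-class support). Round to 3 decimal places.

Per-class precision (TP/(TP+FP)):
  A: TP=25, FP=5+6+6+7=24 → 25/49 = 0.5102
  B: TP=24, FP=3+6+9+4=22 → 24/46 = 0.5217
  C: TP=74, FP=2+13+4+5=24 → 74/98 = 0.7551
  D: TP=23, FP=0+7+1+2=10 → 23/33 = 0.6970
  E: TP=72, FP=9+11+6+6=32 → 72/104 = 0.6923
Weighted-precision = Σ (supportᵢ/N)·precisionᵢ with N=330: (39/330)·0.5102 + (60/330)·0.5217 + (93/330)·0.7551 + (48/330)·0.6970 + (90/330)·0.6923 = 0.658

0.658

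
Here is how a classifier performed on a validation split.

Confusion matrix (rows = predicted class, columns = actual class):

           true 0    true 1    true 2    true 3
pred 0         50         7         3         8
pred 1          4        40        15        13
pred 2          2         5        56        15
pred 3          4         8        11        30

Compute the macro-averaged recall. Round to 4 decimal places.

Per-class recall (TP/(TP+FN)):
  0: TP=50, FN=4+2+4=10 → 50/60 = 0.83333
  1: TP=40, FN=7+5+8=20 → 40/60 = 0.66667
  2: TP=56, FN=3+15+11=29 → 56/85 = 0.65882
  3: TP=30, FN=8+13+15=36 → 30/66 = 0.45455
Macro-recall = mean = (0.83333 + 0.66667 + 0.65882 + 0.45455) / 4 = 0.6533

0.6533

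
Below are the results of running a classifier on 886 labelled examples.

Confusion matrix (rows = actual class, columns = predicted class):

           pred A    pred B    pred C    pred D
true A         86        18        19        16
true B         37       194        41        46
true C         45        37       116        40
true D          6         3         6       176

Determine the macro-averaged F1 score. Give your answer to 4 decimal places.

Per-class F1 score (2·TP/(2·TP+FP+FN)):
  A: TP=86, FP=37+45+6=88, FN=18+19+16=53 → 172/313 = 0.54952
  B: TP=194, FP=18+37+3=58, FN=37+41+46=124 → 388/570 = 0.68070
  C: TP=116, FP=19+41+6=66, FN=45+37+40=122 → 232/420 = 0.55238
  D: TP=176, FP=16+46+40=102, FN=6+3+6=15 → 352/469 = 0.75053
Macro-F1 score = mean = (0.54952 + 0.68070 + 0.55238 + 0.75053) / 4 = 0.6333

0.6333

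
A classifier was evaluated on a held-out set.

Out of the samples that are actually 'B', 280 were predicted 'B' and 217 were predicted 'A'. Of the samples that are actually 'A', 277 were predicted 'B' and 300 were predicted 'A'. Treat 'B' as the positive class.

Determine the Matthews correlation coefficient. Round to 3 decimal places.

MCC = (TP·TN − FP·FN) / √((TP+FP)(TP+FN)(TN+FP)(TN+FN))
Numerator = 280·300 − 277·217 = 23891
Denominator = √(557·497·577·517) = √82580582161 = 287368.3736
MCC = 23891 / 287368.3736 = 0.083

0.083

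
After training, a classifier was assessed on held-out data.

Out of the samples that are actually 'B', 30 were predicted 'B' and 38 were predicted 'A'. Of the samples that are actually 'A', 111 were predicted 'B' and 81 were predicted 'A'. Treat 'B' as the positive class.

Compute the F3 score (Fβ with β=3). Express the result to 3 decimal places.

0.398

Fβ = (1+β²)·TP / ((1+β²)·TP + β²·FN + FP), with β²=9
= 10·30 / (10·30 + 9·38 + 111) = 0.398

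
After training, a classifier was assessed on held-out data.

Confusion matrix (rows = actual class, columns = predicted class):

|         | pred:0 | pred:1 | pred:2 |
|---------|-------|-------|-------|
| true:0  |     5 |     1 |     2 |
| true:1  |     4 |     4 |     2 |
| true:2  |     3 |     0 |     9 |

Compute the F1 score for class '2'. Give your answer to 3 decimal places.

0.720

One-vs-rest for '2': TP = diagonal; FP = other classes predicted '2'; FN = '2' predicted as other.
F1 score = 2·TP/(2·TP+FP+FN).
2: TP=9, FP=2+2=4, FN=3+0=3 → 18/25 = 0.7200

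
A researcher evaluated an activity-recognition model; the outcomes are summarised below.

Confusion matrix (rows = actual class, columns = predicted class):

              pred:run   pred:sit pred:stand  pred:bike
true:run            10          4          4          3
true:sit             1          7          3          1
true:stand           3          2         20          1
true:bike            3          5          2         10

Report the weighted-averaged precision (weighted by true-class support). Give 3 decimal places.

Per-class precision (TP/(TP+FP)):
  run: TP=10, FP=1+3+3=7 → 10/17 = 0.5882
  sit: TP=7, FP=4+2+5=11 → 7/18 = 0.3889
  stand: TP=20, FP=4+3+2=9 → 20/29 = 0.6897
  bike: TP=10, FP=3+1+1=5 → 10/15 = 0.6667
Weighted-precision = Σ (supportᵢ/N)·precisionᵢ with N=79: (21/79)·0.5882 + (12/79)·0.3889 + (26/79)·0.6897 + (20/79)·0.6667 = 0.611

0.611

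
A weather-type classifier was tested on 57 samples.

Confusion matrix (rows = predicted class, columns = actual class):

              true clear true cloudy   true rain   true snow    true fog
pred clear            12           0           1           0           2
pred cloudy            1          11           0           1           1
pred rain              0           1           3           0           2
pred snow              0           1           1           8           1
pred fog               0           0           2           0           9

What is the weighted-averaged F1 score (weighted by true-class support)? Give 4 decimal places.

Per-class F1 score (2·TP/(2·TP+FP+FN)):
  clear: TP=12, FP=0+1+0+2=3, FN=1+0+0+0=1 → 24/28 = 0.85714
  cloudy: TP=11, FP=1+0+1+1=3, FN=0+1+1+0=2 → 22/27 = 0.81481
  rain: TP=3, FP=0+1+0+2=3, FN=1+0+1+2=4 → 6/13 = 0.46154
  snow: TP=8, FP=0+1+1+1=3, FN=0+1+0+0=1 → 16/20 = 0.80000
  fog: TP=9, FP=0+0+2+0=2, FN=2+1+2+1=6 → 18/26 = 0.69231
Weighted-F1 score = Σ (supportᵢ/N)·F1 scoreᵢ with N=57: (13/57)·0.85714 + (13/57)·0.81481 + (7/57)·0.46154 + (9/57)·0.80000 + (15/57)·0.69231 = 0.7465

0.7465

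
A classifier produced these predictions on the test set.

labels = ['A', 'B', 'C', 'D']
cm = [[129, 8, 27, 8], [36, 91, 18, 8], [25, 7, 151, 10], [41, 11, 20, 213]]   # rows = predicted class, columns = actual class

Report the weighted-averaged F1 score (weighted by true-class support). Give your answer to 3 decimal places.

Per-class F1 score (2·TP/(2·TP+FP+FN)):
  A: TP=129, FP=8+27+8=43, FN=36+25+41=102 → 258/403 = 0.6402
  B: TP=91, FP=36+18+8=62, FN=8+7+11=26 → 182/270 = 0.6741
  C: TP=151, FP=25+7+10=42, FN=27+18+20=65 → 302/409 = 0.7384
  D: TP=213, FP=41+11+20=72, FN=8+8+10=26 → 426/524 = 0.8130
Weighted-F1 score = Σ (supportᵢ/N)·F1 scoreᵢ with N=803: (231/803)·0.6402 + (117/803)·0.6741 + (216/803)·0.7384 + (239/803)·0.8130 = 0.723

0.723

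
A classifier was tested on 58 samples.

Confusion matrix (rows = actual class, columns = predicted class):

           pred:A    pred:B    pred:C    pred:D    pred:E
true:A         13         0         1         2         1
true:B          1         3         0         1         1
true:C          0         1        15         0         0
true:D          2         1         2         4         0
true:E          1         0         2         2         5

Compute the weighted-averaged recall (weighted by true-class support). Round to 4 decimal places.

Per-class recall (TP/(TP+FN)):
  A: TP=13, FN=0+1+2+1=4 → 13/17 = 0.76471
  B: TP=3, FN=1+0+1+1=3 → 3/6 = 0.50000
  C: TP=15, FN=0+1+0+0=1 → 15/16 = 0.93750
  D: TP=4, FN=2+1+2+0=5 → 4/9 = 0.44444
  E: TP=5, FN=1+0+2+2=5 → 5/10 = 0.50000
Weighted-recall = Σ (supportᵢ/N)·recallᵢ with N=58: (17/58)·0.76471 + (6/58)·0.50000 + (16/58)·0.93750 + (9/58)·0.44444 + (10/58)·0.50000 = 0.6897

0.6897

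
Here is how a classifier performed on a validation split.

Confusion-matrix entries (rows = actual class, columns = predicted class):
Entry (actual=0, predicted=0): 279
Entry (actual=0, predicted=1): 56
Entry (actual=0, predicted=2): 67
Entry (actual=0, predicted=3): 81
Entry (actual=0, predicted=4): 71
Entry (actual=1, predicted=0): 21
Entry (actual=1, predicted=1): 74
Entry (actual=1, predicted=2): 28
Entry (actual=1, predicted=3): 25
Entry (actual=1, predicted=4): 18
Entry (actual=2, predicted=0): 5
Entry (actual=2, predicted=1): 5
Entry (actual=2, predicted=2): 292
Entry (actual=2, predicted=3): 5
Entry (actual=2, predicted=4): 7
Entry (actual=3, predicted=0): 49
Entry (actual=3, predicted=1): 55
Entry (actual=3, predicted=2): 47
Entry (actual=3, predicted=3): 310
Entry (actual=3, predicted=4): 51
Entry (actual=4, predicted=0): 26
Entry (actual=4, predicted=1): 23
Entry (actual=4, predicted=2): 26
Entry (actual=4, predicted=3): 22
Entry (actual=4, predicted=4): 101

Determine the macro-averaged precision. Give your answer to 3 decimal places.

0.565

Per-class precision (TP/(TP+FP)):
  0: TP=279, FP=21+5+49+26=101 → 279/380 = 0.7342
  1: TP=74, FP=56+5+55+23=139 → 74/213 = 0.3474
  2: TP=292, FP=67+28+47+26=168 → 292/460 = 0.6348
  3: TP=310, FP=81+25+5+22=133 → 310/443 = 0.6998
  4: TP=101, FP=71+18+7+51=147 → 101/248 = 0.4073
Macro-precision = mean = (0.7342 + 0.3474 + 0.6348 + 0.6998 + 0.4073) / 5 = 0.565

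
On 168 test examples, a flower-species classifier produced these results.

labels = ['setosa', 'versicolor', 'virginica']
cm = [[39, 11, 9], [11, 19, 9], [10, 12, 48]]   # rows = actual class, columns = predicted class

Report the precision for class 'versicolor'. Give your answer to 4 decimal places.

One-vs-rest for 'versicolor': TP = diagonal; FP = other classes predicted 'versicolor'; FN = 'versicolor' predicted as other.
precision = TP/(TP+FP).
versicolor: TP=19, FP=11+12=23 → 19/42 = 0.45238

0.4524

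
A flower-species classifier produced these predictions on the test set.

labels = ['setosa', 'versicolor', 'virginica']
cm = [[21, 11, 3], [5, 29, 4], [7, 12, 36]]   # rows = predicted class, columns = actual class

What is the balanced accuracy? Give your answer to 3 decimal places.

Balanced accuracy = mean of per-class recall.
  setosa: recall = 21/33 = 0.6364
  versicolor: recall = 29/52 = 0.5577
  virginica: recall = 36/43 = 0.8372
Mean = (0.6364 + 0.5577 + 0.8372) / 3 = 0.677

0.677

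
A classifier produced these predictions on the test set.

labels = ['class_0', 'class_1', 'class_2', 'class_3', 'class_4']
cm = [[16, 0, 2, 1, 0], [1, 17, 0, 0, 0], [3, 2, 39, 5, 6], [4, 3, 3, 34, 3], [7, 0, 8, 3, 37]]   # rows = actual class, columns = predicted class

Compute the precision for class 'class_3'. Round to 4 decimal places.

0.7907

Treat 'class_3' as positive and all other classes as negative.
precision = TP/(TP+FP).
class_3: TP=34, FP=1+0+5+3=9 → 34/43 = 0.79070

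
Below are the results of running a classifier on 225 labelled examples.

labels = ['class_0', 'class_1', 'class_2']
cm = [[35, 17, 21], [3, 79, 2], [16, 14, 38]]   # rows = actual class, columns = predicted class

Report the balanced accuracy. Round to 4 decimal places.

Balanced accuracy = mean of per-class recall.
  class_0: recall = 35/73 = 0.47945
  class_1: recall = 79/84 = 0.94048
  class_2: recall = 38/68 = 0.55882
Mean = (0.47945 + 0.94048 + 0.55882) / 3 = 0.6596

0.6596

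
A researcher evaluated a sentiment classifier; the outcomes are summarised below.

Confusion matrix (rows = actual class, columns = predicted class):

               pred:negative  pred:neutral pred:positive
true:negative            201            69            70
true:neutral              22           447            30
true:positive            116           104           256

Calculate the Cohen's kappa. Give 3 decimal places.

0.524

Observed agreement pₒ = trace/N = 904/1315 = 0.6875
Expected agreement pₑ = Σ (rowᵢ·colᵢ)/N² = (340·339 + 499·620 + 476·356)/1315² = 0.3436
κ = (pₒ − pₑ)/(1 − pₑ) = (0.6875 − 0.3436)/(1 − 0.3436) = 0.524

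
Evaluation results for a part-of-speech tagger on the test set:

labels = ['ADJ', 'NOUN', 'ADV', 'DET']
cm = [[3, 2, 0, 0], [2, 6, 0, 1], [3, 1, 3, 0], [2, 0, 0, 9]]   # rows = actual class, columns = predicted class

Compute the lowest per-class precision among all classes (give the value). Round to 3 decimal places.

Per-class precision (TP/(TP+FP)):
  ADJ: TP=3, FP=2+3+2=7 → 3/10 = 0.3000
  NOUN: TP=6, FP=2+1+0=3 → 6/9 = 0.6667
  ADV: TP=3, FP=0+0+0=0 → 3/3 = 1.0000
  DET: TP=9, FP=0+1+0=1 → 9/10 = 0.9000
Lowest is class 'ADJ' with precision = 0.300.

0.300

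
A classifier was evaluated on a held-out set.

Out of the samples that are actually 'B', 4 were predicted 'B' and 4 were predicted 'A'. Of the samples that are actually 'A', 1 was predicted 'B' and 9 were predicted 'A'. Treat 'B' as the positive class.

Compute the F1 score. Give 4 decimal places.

0.6154

Precision = TP/(TP+FP) = 4/5 = 0.8000
Recall = TP/(TP+FN) = 4/8 = 0.5000
F1 = 2·TP/(2·TP+FP+FN) = 8/13 = 0.6154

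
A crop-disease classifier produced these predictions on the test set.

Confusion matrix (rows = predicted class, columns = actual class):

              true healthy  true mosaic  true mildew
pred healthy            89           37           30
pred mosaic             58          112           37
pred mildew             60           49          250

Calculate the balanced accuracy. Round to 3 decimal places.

Balanced accuracy = mean of per-class recall.
  healthy: recall = 89/207 = 0.4300
  mosaic: recall = 112/198 = 0.5657
  mildew: recall = 250/317 = 0.7886
Mean = (0.4300 + 0.5657 + 0.7886) / 3 = 0.595

0.595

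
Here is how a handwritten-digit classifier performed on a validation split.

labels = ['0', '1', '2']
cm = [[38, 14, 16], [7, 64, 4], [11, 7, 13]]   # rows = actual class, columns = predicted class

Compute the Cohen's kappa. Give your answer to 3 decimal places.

0.462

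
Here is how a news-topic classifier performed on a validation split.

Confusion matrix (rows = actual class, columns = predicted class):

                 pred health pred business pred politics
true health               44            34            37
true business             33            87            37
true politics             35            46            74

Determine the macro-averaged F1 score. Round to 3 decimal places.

0.471

Per-class F1 score (2·TP/(2·TP+FP+FN)):
  health: TP=44, FP=33+35=68, FN=34+37=71 → 88/227 = 0.3877
  business: TP=87, FP=34+46=80, FN=33+37=70 → 174/324 = 0.5370
  politics: TP=74, FP=37+37=74, FN=35+46=81 → 148/303 = 0.4884
Macro-F1 score = mean = (0.3877 + 0.5370 + 0.4884) / 3 = 0.471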